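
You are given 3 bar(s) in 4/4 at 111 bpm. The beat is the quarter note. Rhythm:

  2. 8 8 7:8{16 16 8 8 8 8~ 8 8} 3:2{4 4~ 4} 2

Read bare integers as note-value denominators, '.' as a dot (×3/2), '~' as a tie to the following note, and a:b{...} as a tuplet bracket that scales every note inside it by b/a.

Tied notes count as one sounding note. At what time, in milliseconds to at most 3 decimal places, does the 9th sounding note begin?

note 9 onset = 44/7b = 3397.683ms

1. 0.0ms @ 0 + 1621.622ms (3)
2. 1621.622ms @ 3 + 270.27ms (1/2)
3. 1891.892ms @ 7/2 + 270.27ms (1/2)
4. 2162.162ms @ 4 + 154.44ms (2/7)
5. 2316.602ms @ 30/7 + 154.44ms (2/7)
6. 2471.042ms @ 32/7 + 308.88ms (4/7)
7. 2779.923ms @ 36/7 + 308.88ms (4/7)
8. 3088.803ms @ 40/7 + 308.88ms (4/7)
9. 3397.683ms @ 44/7 + 617.761ms (8/7)
10. 4015.444ms @ 52/7 + 308.88ms (4/7)
11. 4324.324ms @ 8 + 360.36ms (2/3)
12. 4684.685ms @ 26/3 + 720.721ms (4/3)
13. 5405.405ms @ 10 + 1081.081ms (2)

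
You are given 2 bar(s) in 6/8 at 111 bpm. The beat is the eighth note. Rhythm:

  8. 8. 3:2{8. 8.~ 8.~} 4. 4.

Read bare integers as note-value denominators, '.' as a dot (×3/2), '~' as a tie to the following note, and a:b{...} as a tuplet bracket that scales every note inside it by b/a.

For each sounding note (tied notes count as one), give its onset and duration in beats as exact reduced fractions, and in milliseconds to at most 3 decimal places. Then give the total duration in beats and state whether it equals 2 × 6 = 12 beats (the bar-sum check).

1) 0.0ms=0b +810.811ms=3/2b
2) 810.811ms=3/2b +810.811ms=3/2b
3) 1621.622ms=3b +540.541ms=1b
4) 2162.162ms=4b +2702.703ms=5b
5) 4864.865ms=9b +1621.622ms=3b
Σ=12b of 12 (111bpm 6/8) — PASS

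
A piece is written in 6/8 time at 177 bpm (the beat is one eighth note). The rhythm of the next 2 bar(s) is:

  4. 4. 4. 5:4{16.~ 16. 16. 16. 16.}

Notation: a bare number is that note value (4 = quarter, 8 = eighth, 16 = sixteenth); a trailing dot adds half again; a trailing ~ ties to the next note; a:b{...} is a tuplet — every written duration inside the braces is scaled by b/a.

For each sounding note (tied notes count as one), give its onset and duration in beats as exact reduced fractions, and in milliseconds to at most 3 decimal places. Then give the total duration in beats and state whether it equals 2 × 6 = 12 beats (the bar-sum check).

1) 0.0ms=0b +1016.949ms=3b
2) 1016.949ms=3b +1016.949ms=3b
3) 2033.898ms=6b +1016.949ms=3b
4) 3050.847ms=9b +406.78ms=6/5b
5) 3457.627ms=51/5b +203.39ms=3/5b
6) 3661.017ms=54/5b +203.39ms=3/5b
7) 3864.407ms=57/5b +203.39ms=3/5b
Σ=12b of 12 (177bpm 6/8) — PASS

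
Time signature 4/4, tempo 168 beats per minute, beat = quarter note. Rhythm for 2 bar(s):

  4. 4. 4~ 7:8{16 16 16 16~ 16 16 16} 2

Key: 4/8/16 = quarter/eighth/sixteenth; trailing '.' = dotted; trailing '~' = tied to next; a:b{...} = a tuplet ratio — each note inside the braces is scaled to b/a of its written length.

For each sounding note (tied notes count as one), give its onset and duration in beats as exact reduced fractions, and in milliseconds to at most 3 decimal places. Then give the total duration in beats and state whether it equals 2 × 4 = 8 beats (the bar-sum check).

1) 0.0ms=0b +535.714ms=3/2b
2) 535.714ms=3/2b +535.714ms=3/2b
3) 1071.429ms=3b +459.184ms=9/7b
4) 1530.612ms=30/7b +102.041ms=2/7b
5) 1632.653ms=32/7b +102.041ms=2/7b
6) 1734.694ms=34/7b +204.082ms=4/7b
7) 1938.776ms=38/7b +102.041ms=2/7b
8) 2040.816ms=40/7b +102.041ms=2/7b
9) 2142.857ms=6b +714.286ms=2b
Σ=8b of 8 (168bpm 4/4) — PASS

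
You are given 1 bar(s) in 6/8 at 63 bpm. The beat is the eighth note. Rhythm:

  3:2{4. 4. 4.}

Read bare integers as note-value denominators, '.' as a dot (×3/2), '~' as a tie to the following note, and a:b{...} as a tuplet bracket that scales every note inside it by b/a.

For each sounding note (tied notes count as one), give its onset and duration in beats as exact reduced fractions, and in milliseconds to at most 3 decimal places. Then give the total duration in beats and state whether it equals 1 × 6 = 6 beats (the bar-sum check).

1) 0.0ms=0b +1904.762ms=2b
2) 1904.762ms=2b +1904.762ms=2b
3) 3809.524ms=4b +1904.762ms=2b
Σ=6b of 6 (63bpm 6/8) — PASS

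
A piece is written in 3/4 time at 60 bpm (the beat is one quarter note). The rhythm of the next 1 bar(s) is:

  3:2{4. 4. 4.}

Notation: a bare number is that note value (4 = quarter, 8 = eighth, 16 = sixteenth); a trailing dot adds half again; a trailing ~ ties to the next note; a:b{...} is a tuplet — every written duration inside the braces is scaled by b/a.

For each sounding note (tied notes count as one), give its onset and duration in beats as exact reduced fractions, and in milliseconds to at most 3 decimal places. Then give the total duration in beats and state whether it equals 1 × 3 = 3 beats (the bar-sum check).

1) 0.0ms=0b +1000.0ms=1b
2) 1000.0ms=1b +1000.0ms=1b
3) 2000.0ms=2b +1000.0ms=1b
Σ=3b of 3 (60bpm 3/4) — PASS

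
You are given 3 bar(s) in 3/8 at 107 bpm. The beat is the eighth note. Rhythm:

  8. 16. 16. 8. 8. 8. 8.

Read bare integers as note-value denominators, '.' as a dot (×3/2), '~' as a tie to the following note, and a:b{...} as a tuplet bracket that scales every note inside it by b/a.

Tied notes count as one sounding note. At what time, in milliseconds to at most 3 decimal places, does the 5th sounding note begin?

1. 0.0ms @ 0 + 841.121ms (3/2)
2. 841.121ms @ 3/2 + 420.561ms (3/4)
3. 1261.682ms @ 9/4 + 420.561ms (3/4)
4. 1682.243ms @ 3 + 841.121ms (3/2)
5. 2523.364ms @ 9/2 + 841.121ms (3/2)
6. 3364.486ms @ 6 + 841.121ms (3/2)
7. 4205.607ms @ 15/2 + 841.121ms (3/2)

note 5 onset = 9/2b = 2523.364ms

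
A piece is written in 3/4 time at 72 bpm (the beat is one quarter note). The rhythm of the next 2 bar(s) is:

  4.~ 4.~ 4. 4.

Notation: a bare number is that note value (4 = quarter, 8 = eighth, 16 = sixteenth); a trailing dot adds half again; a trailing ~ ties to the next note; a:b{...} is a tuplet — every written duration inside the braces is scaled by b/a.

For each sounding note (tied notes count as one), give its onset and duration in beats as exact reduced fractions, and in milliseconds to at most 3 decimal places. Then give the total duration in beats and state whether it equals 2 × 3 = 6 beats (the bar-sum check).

1) 0.0ms=0b +3750.0ms=9/2b
2) 3750.0ms=9/2b +1250.0ms=3/2b
Σ=6b of 6 (72bpm 3/4) — PASS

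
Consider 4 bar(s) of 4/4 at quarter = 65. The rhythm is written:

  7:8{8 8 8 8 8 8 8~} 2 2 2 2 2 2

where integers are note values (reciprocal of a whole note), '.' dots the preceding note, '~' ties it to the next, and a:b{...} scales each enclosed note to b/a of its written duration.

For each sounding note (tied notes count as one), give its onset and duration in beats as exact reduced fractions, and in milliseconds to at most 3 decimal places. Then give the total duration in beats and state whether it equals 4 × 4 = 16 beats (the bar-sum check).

1) 0.0ms=0b +527.473ms=4/7b
2) 527.473ms=4/7b +527.473ms=4/7b
3) 1054.945ms=8/7b +527.473ms=4/7b
4) 1582.418ms=12/7b +527.473ms=4/7b
5) 2109.89ms=16/7b +527.473ms=4/7b
6) 2637.363ms=20/7b +527.473ms=4/7b
7) 3164.835ms=24/7b +2373.626ms=18/7b
8) 5538.462ms=6b +1846.154ms=2b
9) 7384.615ms=8b +1846.154ms=2b
10) 9230.769ms=10b +1846.154ms=2b
11) 11076.923ms=12b +1846.154ms=2b
12) 12923.077ms=14b +1846.154ms=2b
Σ=16b of 16 (65bpm 4/4) — PASS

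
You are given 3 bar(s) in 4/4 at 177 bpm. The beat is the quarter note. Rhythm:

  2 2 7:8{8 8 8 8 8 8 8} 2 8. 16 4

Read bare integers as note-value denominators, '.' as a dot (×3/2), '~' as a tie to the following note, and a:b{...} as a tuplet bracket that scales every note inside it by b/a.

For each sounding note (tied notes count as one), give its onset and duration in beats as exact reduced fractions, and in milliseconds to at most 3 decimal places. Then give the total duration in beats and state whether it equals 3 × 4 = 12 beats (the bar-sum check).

1) 0.0ms=0b +677.966ms=2b
2) 677.966ms=2b +677.966ms=2b
3) 1355.932ms=4b +193.705ms=4/7b
4) 1549.637ms=32/7b +193.705ms=4/7b
5) 1743.341ms=36/7b +193.705ms=4/7b
6) 1937.046ms=40/7b +193.705ms=4/7b
7) 2130.751ms=44/7b +193.705ms=4/7b
8) 2324.455ms=48/7b +193.705ms=4/7b
9) 2518.16ms=52/7b +193.705ms=4/7b
10) 2711.864ms=8b +677.966ms=2b
11) 3389.831ms=10b +254.237ms=3/4b
12) 3644.068ms=43/4b +84.746ms=1/4b
13) 3728.814ms=11b +338.983ms=1b
Σ=12b of 12 (177bpm 4/4) — PASS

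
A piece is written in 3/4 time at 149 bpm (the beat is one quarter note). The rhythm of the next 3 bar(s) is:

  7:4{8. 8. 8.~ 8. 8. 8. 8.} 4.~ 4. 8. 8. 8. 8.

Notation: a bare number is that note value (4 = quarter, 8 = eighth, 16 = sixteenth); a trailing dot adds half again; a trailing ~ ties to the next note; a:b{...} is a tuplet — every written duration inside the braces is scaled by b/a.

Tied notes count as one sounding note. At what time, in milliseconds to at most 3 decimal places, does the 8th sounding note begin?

note 8 onset = 6b = 2416.107ms

1. 0.0ms @ 0 + 172.579ms (3/7)
2. 172.579ms @ 3/7 + 172.579ms (3/7)
3. 345.158ms @ 6/7 + 345.158ms (6/7)
4. 690.316ms @ 12/7 + 172.579ms (3/7)
5. 862.895ms @ 15/7 + 172.579ms (3/7)
6. 1035.475ms @ 18/7 + 172.579ms (3/7)
7. 1208.054ms @ 3 + 1208.054ms (3)
8. 2416.107ms @ 6 + 302.013ms (3/4)
9. 2718.121ms @ 27/4 + 302.013ms (3/4)
10. 3020.134ms @ 15/2 + 302.013ms (3/4)
11. 3322.148ms @ 33/4 + 302.013ms (3/4)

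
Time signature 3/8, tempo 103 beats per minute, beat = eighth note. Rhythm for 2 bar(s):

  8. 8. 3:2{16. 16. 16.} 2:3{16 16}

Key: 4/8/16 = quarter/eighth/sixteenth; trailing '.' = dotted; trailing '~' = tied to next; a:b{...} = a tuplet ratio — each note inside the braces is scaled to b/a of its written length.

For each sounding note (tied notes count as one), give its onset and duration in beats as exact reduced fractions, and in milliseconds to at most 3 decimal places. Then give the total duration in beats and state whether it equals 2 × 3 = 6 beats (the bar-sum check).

1) 0.0ms=0b +873.786ms=3/2b
2) 873.786ms=3/2b +873.786ms=3/2b
3) 1747.573ms=3b +291.262ms=1/2b
4) 2038.835ms=7/2b +291.262ms=1/2b
5) 2330.097ms=4b +291.262ms=1/2b
6) 2621.359ms=9/2b +436.893ms=3/4b
7) 3058.252ms=21/4b +436.893ms=3/4b
Σ=6b of 6 (103bpm 3/8) — PASS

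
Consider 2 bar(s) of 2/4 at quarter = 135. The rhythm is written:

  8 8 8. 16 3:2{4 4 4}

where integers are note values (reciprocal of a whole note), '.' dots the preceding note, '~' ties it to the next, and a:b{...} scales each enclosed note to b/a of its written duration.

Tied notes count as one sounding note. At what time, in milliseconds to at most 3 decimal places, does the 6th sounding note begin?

note 6 onset = 8/3b = 1185.185ms

1. 0.0ms @ 0 + 222.222ms (1/2)
2. 222.222ms @ 1/2 + 222.222ms (1/2)
3. 444.444ms @ 1 + 333.333ms (3/4)
4. 777.778ms @ 7/4 + 111.111ms (1/4)
5. 888.889ms @ 2 + 296.296ms (2/3)
6. 1185.185ms @ 8/3 + 296.296ms (2/3)
7. 1481.481ms @ 10/3 + 296.296ms (2/3)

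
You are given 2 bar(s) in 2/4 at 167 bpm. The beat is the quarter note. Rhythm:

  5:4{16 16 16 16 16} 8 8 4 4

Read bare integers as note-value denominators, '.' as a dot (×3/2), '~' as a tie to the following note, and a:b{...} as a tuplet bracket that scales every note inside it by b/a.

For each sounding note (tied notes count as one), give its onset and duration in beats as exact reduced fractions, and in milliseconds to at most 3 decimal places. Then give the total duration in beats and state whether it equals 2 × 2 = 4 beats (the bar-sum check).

1) 0.0ms=0b +71.856ms=1/5b
2) 71.856ms=1/5b +71.856ms=1/5b
3) 143.713ms=2/5b +71.856ms=1/5b
4) 215.569ms=3/5b +71.856ms=1/5b
5) 287.425ms=4/5b +71.856ms=1/5b
6) 359.281ms=1b +179.641ms=1/2b
7) 538.922ms=3/2b +179.641ms=1/2b
8) 718.563ms=2b +359.281ms=1b
9) 1077.844ms=3b +359.281ms=1b
Σ=4b of 4 (167bpm 2/4) — PASS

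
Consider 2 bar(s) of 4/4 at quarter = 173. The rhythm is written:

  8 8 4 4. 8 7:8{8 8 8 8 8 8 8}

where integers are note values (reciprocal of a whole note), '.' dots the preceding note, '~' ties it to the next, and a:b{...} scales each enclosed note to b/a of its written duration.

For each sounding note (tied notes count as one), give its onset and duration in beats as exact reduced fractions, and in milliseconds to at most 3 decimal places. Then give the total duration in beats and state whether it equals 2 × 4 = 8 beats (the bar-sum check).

1) 0.0ms=0b +173.41ms=1/2b
2) 173.41ms=1/2b +173.41ms=1/2b
3) 346.821ms=1b +346.821ms=1b
4) 693.642ms=2b +520.231ms=3/2b
5) 1213.873ms=7/2b +173.41ms=1/2b
6) 1387.283ms=4b +198.183ms=4/7b
7) 1585.467ms=32/7b +198.183ms=4/7b
8) 1783.65ms=36/7b +198.183ms=4/7b
9) 1981.833ms=40/7b +198.183ms=4/7b
10) 2180.017ms=44/7b +198.183ms=4/7b
11) 2378.2ms=48/7b +198.183ms=4/7b
12) 2576.383ms=52/7b +198.183ms=4/7b
Σ=8b of 8 (173bpm 4/4) — PASS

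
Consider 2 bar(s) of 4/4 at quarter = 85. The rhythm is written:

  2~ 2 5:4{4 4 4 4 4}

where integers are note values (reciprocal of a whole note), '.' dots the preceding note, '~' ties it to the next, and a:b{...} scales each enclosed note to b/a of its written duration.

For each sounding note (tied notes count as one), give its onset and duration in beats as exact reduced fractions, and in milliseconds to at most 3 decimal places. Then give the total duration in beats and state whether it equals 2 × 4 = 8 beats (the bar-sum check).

1) 0.0ms=0b +2823.529ms=4b
2) 2823.529ms=4b +564.706ms=4/5b
3) 3388.235ms=24/5b +564.706ms=4/5b
4) 3952.941ms=28/5b +564.706ms=4/5b
5) 4517.647ms=32/5b +564.706ms=4/5b
6) 5082.353ms=36/5b +564.706ms=4/5b
Σ=8b of 8 (85bpm 4/4) — PASS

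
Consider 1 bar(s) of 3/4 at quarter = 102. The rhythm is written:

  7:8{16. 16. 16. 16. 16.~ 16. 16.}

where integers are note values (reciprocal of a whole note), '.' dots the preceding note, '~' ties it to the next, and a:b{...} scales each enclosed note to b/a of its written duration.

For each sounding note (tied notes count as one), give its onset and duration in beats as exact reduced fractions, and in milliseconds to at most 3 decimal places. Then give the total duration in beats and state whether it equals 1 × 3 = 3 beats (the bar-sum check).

1) 0.0ms=0b +252.101ms=3/7b
2) 252.101ms=3/7b +252.101ms=3/7b
3) 504.202ms=6/7b +252.101ms=3/7b
4) 756.303ms=9/7b +252.101ms=3/7b
5) 1008.403ms=12/7b +504.202ms=6/7b
6) 1512.605ms=18/7b +252.101ms=3/7b
Σ=3b of 3 (102bpm 3/4) — PASS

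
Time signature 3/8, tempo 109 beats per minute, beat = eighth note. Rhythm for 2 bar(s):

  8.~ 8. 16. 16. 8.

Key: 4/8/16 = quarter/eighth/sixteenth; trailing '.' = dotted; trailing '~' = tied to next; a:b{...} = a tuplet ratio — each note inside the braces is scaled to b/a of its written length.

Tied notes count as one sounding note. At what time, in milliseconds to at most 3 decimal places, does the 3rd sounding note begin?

note 3 onset = 15/4b = 2064.22ms

1. 0.0ms @ 0 + 1651.376ms (3)
2. 1651.376ms @ 3 + 412.844ms (3/4)
3. 2064.22ms @ 15/4 + 412.844ms (3/4)
4. 2477.064ms @ 9/2 + 825.688ms (3/2)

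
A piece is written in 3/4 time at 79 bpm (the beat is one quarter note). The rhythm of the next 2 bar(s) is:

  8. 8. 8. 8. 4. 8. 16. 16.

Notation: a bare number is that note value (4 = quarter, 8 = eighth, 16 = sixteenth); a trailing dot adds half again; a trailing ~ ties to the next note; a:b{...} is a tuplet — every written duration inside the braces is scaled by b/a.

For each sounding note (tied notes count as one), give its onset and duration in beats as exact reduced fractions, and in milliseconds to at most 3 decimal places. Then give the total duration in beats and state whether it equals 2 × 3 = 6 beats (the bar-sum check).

1) 0.0ms=0b +569.62ms=3/4b
2) 569.62ms=3/4b +569.62ms=3/4b
3) 1139.241ms=3/2b +569.62ms=3/4b
4) 1708.861ms=9/4b +569.62ms=3/4b
5) 2278.481ms=3b +1139.241ms=3/2b
6) 3417.722ms=9/2b +569.62ms=3/4b
7) 3987.342ms=21/4b +284.81ms=3/8b
8) 4272.152ms=45/8b +284.81ms=3/8b
Σ=6b of 6 (79bpm 3/4) — PASS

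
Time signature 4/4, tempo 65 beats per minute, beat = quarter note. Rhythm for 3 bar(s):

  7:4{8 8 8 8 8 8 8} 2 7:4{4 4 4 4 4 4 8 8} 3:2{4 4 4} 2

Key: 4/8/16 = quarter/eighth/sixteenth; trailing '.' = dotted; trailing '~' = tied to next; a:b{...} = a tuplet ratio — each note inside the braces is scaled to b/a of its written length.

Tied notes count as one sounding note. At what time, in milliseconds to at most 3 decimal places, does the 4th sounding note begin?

1. 0.0ms @ 0 + 263.736ms (2/7)
2. 263.736ms @ 2/7 + 263.736ms (2/7)
3. 527.473ms @ 4/7 + 263.736ms (2/7)
4. 791.209ms @ 6/7 + 263.736ms (2/7)
5. 1054.945ms @ 8/7 + 263.736ms (2/7)
6. 1318.681ms @ 10/7 + 263.736ms (2/7)
7. 1582.418ms @ 12/7 + 263.736ms (2/7)
8. 1846.154ms @ 2 + 1846.154ms (2)
9. 3692.308ms @ 4 + 527.473ms (4/7)
10. 4219.78ms @ 32/7 + 527.473ms (4/7)
11. 4747.253ms @ 36/7 + 527.473ms (4/7)
12. 5274.725ms @ 40/7 + 527.473ms (4/7)
13. 5802.198ms @ 44/7 + 527.473ms (4/7)
14. 6329.67ms @ 48/7 + 527.473ms (4/7)
15. 6857.143ms @ 52/7 + 263.736ms (2/7)
16. 7120.879ms @ 54/7 + 263.736ms (2/7)
17. 7384.615ms @ 8 + 615.385ms (2/3)
18. 8000.0ms @ 26/3 + 615.385ms (2/3)
19. 8615.385ms @ 28/3 + 615.385ms (2/3)
20. 9230.769ms @ 10 + 1846.154ms (2)

note 4 onset = 6/7b = 791.209ms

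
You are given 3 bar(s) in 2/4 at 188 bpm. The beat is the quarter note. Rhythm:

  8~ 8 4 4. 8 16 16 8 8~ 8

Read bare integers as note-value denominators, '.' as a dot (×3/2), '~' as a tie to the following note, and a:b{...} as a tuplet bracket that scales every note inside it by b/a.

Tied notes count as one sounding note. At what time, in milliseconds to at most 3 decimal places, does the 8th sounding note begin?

1. 0.0ms @ 0 + 319.149ms (1)
2. 319.149ms @ 1 + 319.149ms (1)
3. 638.298ms @ 2 + 478.723ms (3/2)
4. 1117.021ms @ 7/2 + 159.574ms (1/2)
5. 1276.596ms @ 4 + 79.787ms (1/4)
6. 1356.383ms @ 17/4 + 79.787ms (1/4)
7. 1436.17ms @ 9/2 + 159.574ms (1/2)
8. 1595.745ms @ 5 + 319.149ms (1)

note 8 onset = 5b = 1595.745ms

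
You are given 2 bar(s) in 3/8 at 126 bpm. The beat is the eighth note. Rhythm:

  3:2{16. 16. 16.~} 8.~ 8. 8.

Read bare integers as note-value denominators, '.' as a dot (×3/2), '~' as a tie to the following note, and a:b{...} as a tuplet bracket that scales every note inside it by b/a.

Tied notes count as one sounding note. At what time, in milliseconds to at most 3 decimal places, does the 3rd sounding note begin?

1. 0.0ms @ 0 + 238.095ms (1/2)
2. 238.095ms @ 1/2 + 238.095ms (1/2)
3. 476.19ms @ 1 + 1666.667ms (7/2)
4. 2142.857ms @ 9/2 + 714.286ms (3/2)

note 3 onset = 1b = 476.19ms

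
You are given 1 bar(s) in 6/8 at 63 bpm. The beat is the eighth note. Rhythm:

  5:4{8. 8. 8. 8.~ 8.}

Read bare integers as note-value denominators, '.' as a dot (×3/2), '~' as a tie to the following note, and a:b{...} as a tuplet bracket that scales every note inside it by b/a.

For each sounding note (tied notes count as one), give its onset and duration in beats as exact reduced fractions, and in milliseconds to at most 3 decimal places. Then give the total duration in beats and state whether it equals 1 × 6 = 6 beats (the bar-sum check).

1) 0.0ms=0b +1142.857ms=6/5b
2) 1142.857ms=6/5b +1142.857ms=6/5b
3) 2285.714ms=12/5b +1142.857ms=6/5b
4) 3428.571ms=18/5b +2285.714ms=12/5b
Σ=6b of 6 (63bpm 6/8) — PASS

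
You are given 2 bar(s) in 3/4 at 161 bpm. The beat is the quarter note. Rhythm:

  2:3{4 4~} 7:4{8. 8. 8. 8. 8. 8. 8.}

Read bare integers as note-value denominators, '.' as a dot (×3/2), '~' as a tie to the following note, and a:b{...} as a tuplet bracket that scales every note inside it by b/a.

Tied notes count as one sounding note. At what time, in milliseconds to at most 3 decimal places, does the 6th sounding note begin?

note 6 onset = 33/7b = 1756.877ms

1. 0.0ms @ 0 + 559.006ms (3/2)
2. 559.006ms @ 3/2 + 718.722ms (27/14)
3. 1277.728ms @ 24/7 + 159.716ms (3/7)
4. 1437.445ms @ 27/7 + 159.716ms (3/7)
5. 1597.161ms @ 30/7 + 159.716ms (3/7)
6. 1756.877ms @ 33/7 + 159.716ms (3/7)
7. 1916.593ms @ 36/7 + 159.716ms (3/7)
8. 2076.309ms @ 39/7 + 159.716ms (3/7)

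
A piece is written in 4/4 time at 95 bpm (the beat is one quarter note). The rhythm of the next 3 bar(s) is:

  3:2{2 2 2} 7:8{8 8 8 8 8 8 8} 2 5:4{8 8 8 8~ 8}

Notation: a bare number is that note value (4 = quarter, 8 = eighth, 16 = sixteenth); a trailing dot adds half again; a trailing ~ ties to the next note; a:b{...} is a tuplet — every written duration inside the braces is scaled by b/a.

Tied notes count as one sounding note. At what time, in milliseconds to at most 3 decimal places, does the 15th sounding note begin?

note 15 onset = 56/5b = 7073.684ms

1. 0.0ms @ 0 + 842.105ms (4/3)
2. 842.105ms @ 4/3 + 842.105ms (4/3)
3. 1684.211ms @ 8/3 + 842.105ms (4/3)
4. 2526.316ms @ 4 + 360.902ms (4/7)
5. 2887.218ms @ 32/7 + 360.902ms (4/7)
6. 3248.12ms @ 36/7 + 360.902ms (4/7)
7. 3609.023ms @ 40/7 + 360.902ms (4/7)
8. 3969.925ms @ 44/7 + 360.902ms (4/7)
9. 4330.827ms @ 48/7 + 360.902ms (4/7)
10. 4691.729ms @ 52/7 + 360.902ms (4/7)
11. 5052.632ms @ 8 + 1263.158ms (2)
12. 6315.789ms @ 10 + 252.632ms (2/5)
13. 6568.421ms @ 52/5 + 252.632ms (2/5)
14. 6821.053ms @ 54/5 + 252.632ms (2/5)
15. 7073.684ms @ 56/5 + 505.263ms (4/5)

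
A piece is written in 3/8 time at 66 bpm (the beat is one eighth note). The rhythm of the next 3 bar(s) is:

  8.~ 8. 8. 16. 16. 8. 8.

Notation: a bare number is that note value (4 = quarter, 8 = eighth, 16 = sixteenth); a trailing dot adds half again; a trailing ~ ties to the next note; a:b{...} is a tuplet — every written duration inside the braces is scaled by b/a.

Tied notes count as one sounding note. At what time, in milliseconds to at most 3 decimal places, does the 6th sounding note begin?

note 6 onset = 15/2b = 6818.182ms

1. 0.0ms @ 0 + 2727.273ms (3)
2. 2727.273ms @ 3 + 1363.636ms (3/2)
3. 4090.909ms @ 9/2 + 681.818ms (3/4)
4. 4772.727ms @ 21/4 + 681.818ms (3/4)
5. 5454.545ms @ 6 + 1363.636ms (3/2)
6. 6818.182ms @ 15/2 + 1363.636ms (3/2)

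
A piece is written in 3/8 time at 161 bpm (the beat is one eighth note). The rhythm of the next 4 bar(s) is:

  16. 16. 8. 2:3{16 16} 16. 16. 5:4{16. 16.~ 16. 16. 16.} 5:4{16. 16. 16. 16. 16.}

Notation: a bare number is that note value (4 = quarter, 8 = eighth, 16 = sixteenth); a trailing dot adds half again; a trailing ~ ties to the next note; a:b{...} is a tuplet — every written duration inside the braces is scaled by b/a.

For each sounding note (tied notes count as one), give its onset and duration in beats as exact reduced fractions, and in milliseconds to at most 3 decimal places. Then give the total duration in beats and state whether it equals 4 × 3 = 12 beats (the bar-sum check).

1) 0.0ms=0b +279.503ms=3/4b
2) 279.503ms=3/4b +279.503ms=3/4b
3) 559.006ms=3/2b +559.006ms=3/2b
4) 1118.012ms=3b +279.503ms=3/4b
5) 1397.516ms=15/4b +279.503ms=3/4b
6) 1677.019ms=9/2b +279.503ms=3/4b
7) 1956.522ms=21/4b +279.503ms=3/4b
8) 2236.025ms=6b +223.602ms=3/5b
9) 2459.627ms=33/5b +447.205ms=6/5b
10) 2906.832ms=39/5b +223.602ms=3/5b
11) 3130.435ms=42/5b +223.602ms=3/5b
12) 3354.037ms=9b +223.602ms=3/5b
13) 3577.64ms=48/5b +223.602ms=3/5b
14) 3801.242ms=51/5b +223.602ms=3/5b
15) 4024.845ms=54/5b +223.602ms=3/5b
16) 4248.447ms=57/5b +223.602ms=3/5b
Σ=12b of 12 (161bpm 3/8) — PASS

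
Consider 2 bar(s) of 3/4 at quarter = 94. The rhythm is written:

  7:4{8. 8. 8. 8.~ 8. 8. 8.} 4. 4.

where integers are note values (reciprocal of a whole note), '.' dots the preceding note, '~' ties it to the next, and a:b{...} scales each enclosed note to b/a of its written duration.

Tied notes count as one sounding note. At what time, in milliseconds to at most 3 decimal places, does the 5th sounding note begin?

note 5 onset = 15/7b = 1367.781ms

1. 0.0ms @ 0 + 273.556ms (3/7)
2. 273.556ms @ 3/7 + 273.556ms (3/7)
3. 547.112ms @ 6/7 + 273.556ms (3/7)
4. 820.669ms @ 9/7 + 547.112ms (6/7)
5. 1367.781ms @ 15/7 + 273.556ms (3/7)
6. 1641.337ms @ 18/7 + 273.556ms (3/7)
7. 1914.894ms @ 3 + 957.447ms (3/2)
8. 2872.34ms @ 9/2 + 957.447ms (3/2)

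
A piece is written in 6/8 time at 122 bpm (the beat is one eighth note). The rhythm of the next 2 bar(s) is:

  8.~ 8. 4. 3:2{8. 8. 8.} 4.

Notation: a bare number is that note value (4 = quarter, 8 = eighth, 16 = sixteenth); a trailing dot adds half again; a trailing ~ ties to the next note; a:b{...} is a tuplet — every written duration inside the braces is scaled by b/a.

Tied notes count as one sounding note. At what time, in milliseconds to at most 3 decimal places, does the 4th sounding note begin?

note 4 onset = 7b = 3442.623ms

1. 0.0ms @ 0 + 1475.41ms (3)
2. 1475.41ms @ 3 + 1475.41ms (3)
3. 2950.82ms @ 6 + 491.803ms (1)
4. 3442.623ms @ 7 + 491.803ms (1)
5. 3934.426ms @ 8 + 491.803ms (1)
6. 4426.23ms @ 9 + 1475.41ms (3)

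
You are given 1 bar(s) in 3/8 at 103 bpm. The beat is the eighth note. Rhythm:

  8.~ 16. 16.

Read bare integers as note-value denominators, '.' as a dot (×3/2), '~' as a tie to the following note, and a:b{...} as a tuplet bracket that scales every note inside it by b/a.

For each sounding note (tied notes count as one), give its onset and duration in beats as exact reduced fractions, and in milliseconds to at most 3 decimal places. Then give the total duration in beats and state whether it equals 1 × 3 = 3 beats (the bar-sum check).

1) 0.0ms=0b +1310.68ms=9/4b
2) 1310.68ms=9/4b +436.893ms=3/4b
Σ=3b of 3 (103bpm 3/8) — PASS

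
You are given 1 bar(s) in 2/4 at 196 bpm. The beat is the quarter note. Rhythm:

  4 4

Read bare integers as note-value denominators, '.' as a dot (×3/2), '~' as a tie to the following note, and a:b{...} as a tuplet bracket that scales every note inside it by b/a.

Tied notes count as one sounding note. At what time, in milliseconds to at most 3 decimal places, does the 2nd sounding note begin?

1. 0.0ms @ 0 + 306.122ms (1)
2. 306.122ms @ 1 + 306.122ms (1)

note 2 onset = 1b = 306.122ms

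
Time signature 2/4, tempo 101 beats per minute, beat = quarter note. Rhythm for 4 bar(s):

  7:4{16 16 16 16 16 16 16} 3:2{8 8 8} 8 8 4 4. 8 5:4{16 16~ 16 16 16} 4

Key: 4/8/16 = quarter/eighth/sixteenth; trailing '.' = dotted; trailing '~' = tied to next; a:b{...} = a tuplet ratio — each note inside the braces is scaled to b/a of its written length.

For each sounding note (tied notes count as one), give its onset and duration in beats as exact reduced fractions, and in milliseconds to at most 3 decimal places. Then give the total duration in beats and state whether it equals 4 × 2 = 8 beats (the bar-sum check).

1) 0.0ms=0b +84.866ms=1/7b
2) 84.866ms=1/7b +84.866ms=1/7b
3) 169.731ms=2/7b +84.866ms=1/7b
4) 254.597ms=3/7b +84.866ms=1/7b
5) 339.463ms=4/7b +84.866ms=1/7b
6) 424.328ms=5/7b +84.866ms=1/7b
7) 509.194ms=6/7b +84.866ms=1/7b
8) 594.059ms=1b +198.02ms=1/3b
9) 792.079ms=4/3b +198.02ms=1/3b
10) 990.099ms=5/3b +198.02ms=1/3b
11) 1188.119ms=2b +297.03ms=1/2b
12) 1485.149ms=5/2b +297.03ms=1/2b
13) 1782.178ms=3b +594.059ms=1b
14) 2376.238ms=4b +891.089ms=3/2b
15) 3267.327ms=11/2b +297.03ms=1/2b
16) 3564.356ms=6b +118.812ms=1/5b
17) 3683.168ms=31/5b +237.624ms=2/5b
18) 3920.792ms=33/5b +118.812ms=1/5b
19) 4039.604ms=34/5b +118.812ms=1/5b
20) 4158.416ms=7b +594.059ms=1b
Σ=8b of 8 (101bpm 2/4) — PASS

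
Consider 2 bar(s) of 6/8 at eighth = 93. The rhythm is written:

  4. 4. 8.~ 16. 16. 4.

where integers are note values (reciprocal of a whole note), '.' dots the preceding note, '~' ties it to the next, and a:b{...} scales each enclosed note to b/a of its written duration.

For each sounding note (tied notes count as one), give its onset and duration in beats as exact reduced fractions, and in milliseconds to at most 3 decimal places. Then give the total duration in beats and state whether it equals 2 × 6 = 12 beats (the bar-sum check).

1) 0.0ms=0b +1935.484ms=3b
2) 1935.484ms=3b +1935.484ms=3b
3) 3870.968ms=6b +1451.613ms=9/4b
4) 5322.581ms=33/4b +483.871ms=3/4b
5) 5806.452ms=9b +1935.484ms=3b
Σ=12b of 12 (93bpm 6/8) — PASS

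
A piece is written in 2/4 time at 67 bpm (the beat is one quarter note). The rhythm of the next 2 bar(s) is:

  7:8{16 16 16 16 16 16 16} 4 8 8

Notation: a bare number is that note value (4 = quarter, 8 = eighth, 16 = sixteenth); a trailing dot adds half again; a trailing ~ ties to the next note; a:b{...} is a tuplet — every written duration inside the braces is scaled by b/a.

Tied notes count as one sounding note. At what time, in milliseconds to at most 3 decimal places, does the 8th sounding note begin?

note 8 onset = 2b = 1791.045ms

1. 0.0ms @ 0 + 255.864ms (2/7)
2. 255.864ms @ 2/7 + 255.864ms (2/7)
3. 511.727ms @ 4/7 + 255.864ms (2/7)
4. 767.591ms @ 6/7 + 255.864ms (2/7)
5. 1023.454ms @ 8/7 + 255.864ms (2/7)
6. 1279.318ms @ 10/7 + 255.864ms (2/7)
7. 1535.181ms @ 12/7 + 255.864ms (2/7)
8. 1791.045ms @ 2 + 895.522ms (1)
9. 2686.567ms @ 3 + 447.761ms (1/2)
10. 3134.328ms @ 7/2 + 447.761ms (1/2)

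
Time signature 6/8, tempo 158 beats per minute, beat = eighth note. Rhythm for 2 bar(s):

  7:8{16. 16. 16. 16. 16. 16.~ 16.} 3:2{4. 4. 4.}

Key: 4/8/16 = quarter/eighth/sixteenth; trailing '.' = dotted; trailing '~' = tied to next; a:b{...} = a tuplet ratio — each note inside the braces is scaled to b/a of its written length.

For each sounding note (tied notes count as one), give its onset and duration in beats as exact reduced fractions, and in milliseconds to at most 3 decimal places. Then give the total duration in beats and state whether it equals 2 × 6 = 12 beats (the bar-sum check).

1) 0.0ms=0b +325.497ms=6/7b
2) 325.497ms=6/7b +325.497ms=6/7b
3) 650.995ms=12/7b +325.497ms=6/7b
4) 976.492ms=18/7b +325.497ms=6/7b
5) 1301.989ms=24/7b +325.497ms=6/7b
6) 1627.486ms=30/7b +650.995ms=12/7b
7) 2278.481ms=6b +759.494ms=2b
8) 3037.975ms=8b +759.494ms=2b
9) 3797.468ms=10b +759.494ms=2b
Σ=12b of 12 (158bpm 6/8) — PASS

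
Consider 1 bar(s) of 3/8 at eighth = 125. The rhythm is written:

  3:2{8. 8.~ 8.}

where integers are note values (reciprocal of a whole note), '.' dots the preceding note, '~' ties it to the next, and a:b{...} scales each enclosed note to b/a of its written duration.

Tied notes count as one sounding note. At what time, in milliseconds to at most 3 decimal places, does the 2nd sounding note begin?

note 2 onset = 1b = 480.0ms

1. 0.0ms @ 0 + 480.0ms (1)
2. 480.0ms @ 1 + 960.0ms (2)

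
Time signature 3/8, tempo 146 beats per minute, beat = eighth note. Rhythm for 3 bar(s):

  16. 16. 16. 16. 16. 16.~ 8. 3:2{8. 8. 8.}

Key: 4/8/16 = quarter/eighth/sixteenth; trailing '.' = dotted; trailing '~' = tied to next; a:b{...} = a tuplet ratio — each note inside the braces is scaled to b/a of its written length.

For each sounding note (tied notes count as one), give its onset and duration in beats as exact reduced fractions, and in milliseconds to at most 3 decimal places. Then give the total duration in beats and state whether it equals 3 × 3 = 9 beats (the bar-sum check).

1) 0.0ms=0b +308.219ms=3/4b
2) 308.219ms=3/4b +308.219ms=3/4b
3) 616.438ms=3/2b +308.219ms=3/4b
4) 924.658ms=9/4b +308.219ms=3/4b
5) 1232.877ms=3b +308.219ms=3/4b
6) 1541.096ms=15/4b +924.658ms=9/4b
7) 2465.753ms=6b +410.959ms=1b
8) 2876.712ms=7b +410.959ms=1b
9) 3287.671ms=8b +410.959ms=1b
Σ=9b of 9 (146bpm 3/8) — PASS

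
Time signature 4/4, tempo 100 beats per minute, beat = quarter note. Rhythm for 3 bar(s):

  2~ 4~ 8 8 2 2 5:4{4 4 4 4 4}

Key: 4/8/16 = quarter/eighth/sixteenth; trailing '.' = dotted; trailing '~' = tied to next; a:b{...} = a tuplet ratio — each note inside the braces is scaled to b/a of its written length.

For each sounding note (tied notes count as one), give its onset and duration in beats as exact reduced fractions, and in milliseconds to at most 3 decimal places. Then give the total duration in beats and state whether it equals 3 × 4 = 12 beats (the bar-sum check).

1) 0.0ms=0b +2100.0ms=7/2b
2) 2100.0ms=7/2b +300.0ms=1/2b
3) 2400.0ms=4b +1200.0ms=2b
4) 3600.0ms=6b +1200.0ms=2b
5) 4800.0ms=8b +480.0ms=4/5b
6) 5280.0ms=44/5b +480.0ms=4/5b
7) 5760.0ms=48/5b +480.0ms=4/5b
8) 6240.0ms=52/5b +480.0ms=4/5b
9) 6720.0ms=56/5b +480.0ms=4/5b
Σ=12b of 12 (100bpm 4/4) — PASS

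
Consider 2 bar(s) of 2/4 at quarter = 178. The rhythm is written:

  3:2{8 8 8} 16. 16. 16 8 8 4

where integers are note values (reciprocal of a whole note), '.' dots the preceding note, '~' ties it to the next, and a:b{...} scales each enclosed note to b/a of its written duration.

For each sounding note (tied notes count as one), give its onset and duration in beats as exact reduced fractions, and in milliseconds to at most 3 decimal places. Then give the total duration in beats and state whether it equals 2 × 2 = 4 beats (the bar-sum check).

1) 0.0ms=0b +112.36ms=1/3b
2) 112.36ms=1/3b +112.36ms=1/3b
3) 224.719ms=2/3b +112.36ms=1/3b
4) 337.079ms=1b +126.404ms=3/8b
5) 463.483ms=11/8b +126.404ms=3/8b
6) 589.888ms=7/4b +84.27ms=1/4b
7) 674.157ms=2b +168.539ms=1/2b
8) 842.697ms=5/2b +168.539ms=1/2b
9) 1011.236ms=3b +337.079ms=1b
Σ=4b of 4 (178bpm 2/4) — PASS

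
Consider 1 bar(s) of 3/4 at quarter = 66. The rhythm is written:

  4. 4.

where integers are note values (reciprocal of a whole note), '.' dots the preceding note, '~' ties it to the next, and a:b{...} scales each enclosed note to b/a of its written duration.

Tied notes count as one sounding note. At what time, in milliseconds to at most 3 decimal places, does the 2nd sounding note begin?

note 2 onset = 3/2b = 1363.636ms

1. 0.0ms @ 0 + 1363.636ms (3/2)
2. 1363.636ms @ 3/2 + 1363.636ms (3/2)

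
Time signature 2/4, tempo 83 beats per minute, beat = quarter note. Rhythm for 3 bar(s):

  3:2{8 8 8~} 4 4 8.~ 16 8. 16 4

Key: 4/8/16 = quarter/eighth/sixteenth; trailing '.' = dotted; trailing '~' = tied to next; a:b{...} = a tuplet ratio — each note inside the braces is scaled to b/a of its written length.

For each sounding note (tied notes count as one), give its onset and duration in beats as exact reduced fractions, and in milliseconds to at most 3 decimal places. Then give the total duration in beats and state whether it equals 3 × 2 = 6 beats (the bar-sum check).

1) 0.0ms=0b +240.964ms=1/3b
2) 240.964ms=1/3b +240.964ms=1/3b
3) 481.928ms=2/3b +963.855ms=4/3b
4) 1445.783ms=2b +722.892ms=1b
5) 2168.675ms=3b +722.892ms=1b
6) 2891.566ms=4b +542.169ms=3/4b
7) 3433.735ms=19/4b +180.723ms=1/4b
8) 3614.458ms=5b +722.892ms=1b
Σ=6b of 6 (83bpm 2/4) — PASS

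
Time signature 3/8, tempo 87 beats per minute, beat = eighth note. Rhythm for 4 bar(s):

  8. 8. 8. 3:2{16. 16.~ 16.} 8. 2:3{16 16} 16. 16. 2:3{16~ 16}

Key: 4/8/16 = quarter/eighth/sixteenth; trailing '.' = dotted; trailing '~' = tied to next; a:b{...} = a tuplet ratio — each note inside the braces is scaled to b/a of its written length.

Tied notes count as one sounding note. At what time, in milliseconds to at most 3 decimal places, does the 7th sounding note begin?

note 7 onset = 15/2b = 5172.414ms

1. 0.0ms @ 0 + 1034.483ms (3/2)
2. 1034.483ms @ 3/2 + 1034.483ms (3/2)
3. 2068.966ms @ 3 + 1034.483ms (3/2)
4. 3103.448ms @ 9/2 + 344.828ms (1/2)
5. 3448.276ms @ 5 + 689.655ms (1)
6. 4137.931ms @ 6 + 1034.483ms (3/2)
7. 5172.414ms @ 15/2 + 517.241ms (3/4)
8. 5689.655ms @ 33/4 + 517.241ms (3/4)
9. 6206.897ms @ 9 + 517.241ms (3/4)
10. 6724.138ms @ 39/4 + 517.241ms (3/4)
11. 7241.379ms @ 21/2 + 1034.483ms (3/2)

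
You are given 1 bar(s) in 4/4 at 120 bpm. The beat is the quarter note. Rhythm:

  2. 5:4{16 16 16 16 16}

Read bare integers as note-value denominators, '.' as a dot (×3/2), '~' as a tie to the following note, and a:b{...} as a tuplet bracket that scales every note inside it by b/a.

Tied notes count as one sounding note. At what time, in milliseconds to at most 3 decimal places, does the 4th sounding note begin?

1. 0.0ms @ 0 + 1500.0ms (3)
2. 1500.0ms @ 3 + 100.0ms (1/5)
3. 1600.0ms @ 16/5 + 100.0ms (1/5)
4. 1700.0ms @ 17/5 + 100.0ms (1/5)
5. 1800.0ms @ 18/5 + 100.0ms (1/5)
6. 1900.0ms @ 19/5 + 100.0ms (1/5)

note 4 onset = 17/5b = 1700.0ms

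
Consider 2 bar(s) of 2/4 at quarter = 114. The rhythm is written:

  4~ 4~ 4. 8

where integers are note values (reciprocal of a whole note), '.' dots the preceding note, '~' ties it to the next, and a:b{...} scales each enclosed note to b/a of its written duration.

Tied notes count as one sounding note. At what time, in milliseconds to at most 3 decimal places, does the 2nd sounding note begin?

1. 0.0ms @ 0 + 1842.105ms (7/2)
2. 1842.105ms @ 7/2 + 263.158ms (1/2)

note 2 onset = 7/2b = 1842.105ms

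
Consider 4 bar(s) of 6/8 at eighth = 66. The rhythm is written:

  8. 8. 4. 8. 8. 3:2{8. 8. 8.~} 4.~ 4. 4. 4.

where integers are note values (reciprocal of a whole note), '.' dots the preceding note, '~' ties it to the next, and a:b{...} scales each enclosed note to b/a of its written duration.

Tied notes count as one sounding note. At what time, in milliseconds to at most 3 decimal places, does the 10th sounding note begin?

note 10 onset = 21b = 19090.909ms

1. 0.0ms @ 0 + 1363.636ms (3/2)
2. 1363.636ms @ 3/2 + 1363.636ms (3/2)
3. 2727.273ms @ 3 + 2727.273ms (3)
4. 5454.545ms @ 6 + 1363.636ms (3/2)
5. 6818.182ms @ 15/2 + 1363.636ms (3/2)
6. 8181.818ms @ 9 + 909.091ms (1)
7. 9090.909ms @ 10 + 909.091ms (1)
8. 10000.0ms @ 11 + 6363.636ms (7)
9. 16363.636ms @ 18 + 2727.273ms (3)
10. 19090.909ms @ 21 + 2727.273ms (3)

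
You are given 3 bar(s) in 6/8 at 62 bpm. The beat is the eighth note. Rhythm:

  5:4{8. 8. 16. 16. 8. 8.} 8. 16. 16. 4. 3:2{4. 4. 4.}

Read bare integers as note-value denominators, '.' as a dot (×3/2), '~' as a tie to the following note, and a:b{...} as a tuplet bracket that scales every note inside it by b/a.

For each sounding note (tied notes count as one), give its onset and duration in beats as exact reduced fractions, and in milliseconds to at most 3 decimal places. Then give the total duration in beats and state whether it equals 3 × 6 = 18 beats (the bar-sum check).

1) 0.0ms=0b +1161.29ms=6/5b
2) 1161.29ms=6/5b +1161.29ms=6/5b
3) 2322.581ms=12/5b +580.645ms=3/5b
4) 2903.226ms=3b +580.645ms=3/5b
5) 3483.871ms=18/5b +1161.29ms=6/5b
6) 4645.161ms=24/5b +1161.29ms=6/5b
7) 5806.452ms=6b +1451.613ms=3/2b
8) 7258.065ms=15/2b +725.806ms=3/4b
9) 7983.871ms=33/4b +725.806ms=3/4b
10) 8709.677ms=9b +2903.226ms=3b
11) 11612.903ms=12b +1935.484ms=2b
12) 13548.387ms=14b +1935.484ms=2b
13) 15483.871ms=16b +1935.484ms=2b
Σ=18b of 18 (62bpm 6/8) — PASS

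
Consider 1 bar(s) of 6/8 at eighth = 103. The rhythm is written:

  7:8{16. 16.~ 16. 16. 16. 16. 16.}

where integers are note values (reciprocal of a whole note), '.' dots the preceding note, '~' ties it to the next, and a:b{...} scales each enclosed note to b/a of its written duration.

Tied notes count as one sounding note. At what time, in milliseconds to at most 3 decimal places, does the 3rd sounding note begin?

note 3 onset = 18/7b = 1497.92ms

1. 0.0ms @ 0 + 499.307ms (6/7)
2. 499.307ms @ 6/7 + 998.613ms (12/7)
3. 1497.92ms @ 18/7 + 499.307ms (6/7)
4. 1997.226ms @ 24/7 + 499.307ms (6/7)
5. 2496.533ms @ 30/7 + 499.307ms (6/7)
6. 2995.839ms @ 36/7 + 499.307ms (6/7)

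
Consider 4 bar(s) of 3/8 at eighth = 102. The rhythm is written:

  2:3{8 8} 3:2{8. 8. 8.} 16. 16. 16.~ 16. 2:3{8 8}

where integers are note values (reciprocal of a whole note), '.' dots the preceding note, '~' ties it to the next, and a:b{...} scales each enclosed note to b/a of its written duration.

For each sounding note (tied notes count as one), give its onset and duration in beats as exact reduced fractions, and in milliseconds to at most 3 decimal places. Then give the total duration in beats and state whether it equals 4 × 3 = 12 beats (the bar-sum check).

1) 0.0ms=0b +882.353ms=3/2b
2) 882.353ms=3/2b +882.353ms=3/2b
3) 1764.706ms=3b +588.235ms=1b
4) 2352.941ms=4b +588.235ms=1b
5) 2941.176ms=5b +588.235ms=1b
6) 3529.412ms=6b +441.176ms=3/4b
7) 3970.588ms=27/4b +441.176ms=3/4b
8) 4411.765ms=15/2b +882.353ms=3/2b
9) 5294.118ms=9b +882.353ms=3/2b
10) 6176.471ms=21/2b +882.353ms=3/2b
Σ=12b of 12 (102bpm 3/8) — PASS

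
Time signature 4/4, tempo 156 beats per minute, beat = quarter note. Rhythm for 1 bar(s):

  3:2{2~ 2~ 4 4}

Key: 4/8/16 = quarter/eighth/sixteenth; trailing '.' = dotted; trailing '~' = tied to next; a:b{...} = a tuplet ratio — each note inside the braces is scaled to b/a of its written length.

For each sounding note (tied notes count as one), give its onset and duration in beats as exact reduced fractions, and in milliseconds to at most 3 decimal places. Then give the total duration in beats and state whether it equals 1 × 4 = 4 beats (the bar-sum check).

1) 0.0ms=0b +1282.051ms=10/3b
2) 1282.051ms=10/3b +256.41ms=2/3b
Σ=4b of 4 (156bpm 4/4) — PASS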